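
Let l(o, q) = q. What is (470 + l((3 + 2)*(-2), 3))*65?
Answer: 30745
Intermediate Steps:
(470 + l((3 + 2)*(-2), 3))*65 = (470 + 3)*65 = 473*65 = 30745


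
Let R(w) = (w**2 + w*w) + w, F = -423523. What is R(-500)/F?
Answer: -499500/423523 ≈ -1.1794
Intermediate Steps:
R(w) = w + 2*w**2 (R(w) = (w**2 + w**2) + w = 2*w**2 + w = w + 2*w**2)
R(-500)/F = -500*(1 + 2*(-500))/(-423523) = -500*(1 - 1000)*(-1/423523) = -500*(-999)*(-1/423523) = 499500*(-1/423523) = -499500/423523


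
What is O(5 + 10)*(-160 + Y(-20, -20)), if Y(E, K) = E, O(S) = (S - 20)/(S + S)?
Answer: 30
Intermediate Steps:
O(S) = (-20 + S)/(2*S) (O(S) = (-20 + S)/((2*S)) = (-20 + S)*(1/(2*S)) = (-20 + S)/(2*S))
O(5 + 10)*(-160 + Y(-20, -20)) = ((-20 + (5 + 10))/(2*(5 + 10)))*(-160 - 20) = ((½)*(-20 + 15)/15)*(-180) = ((½)*(1/15)*(-5))*(-180) = -⅙*(-180) = 30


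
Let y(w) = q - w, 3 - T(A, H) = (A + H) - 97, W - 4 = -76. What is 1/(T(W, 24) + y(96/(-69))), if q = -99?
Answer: 23/1159 ≈ 0.019845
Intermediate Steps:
W = -72 (W = 4 - 76 = -72)
T(A, H) = 100 - A - H (T(A, H) = 3 - ((A + H) - 97) = 3 - (-97 + A + H) = 3 + (97 - A - H) = 100 - A - H)
y(w) = -99 - w
1/(T(W, 24) + y(96/(-69))) = 1/((100 - 1*(-72) - 1*24) + (-99 - 96/(-69))) = 1/((100 + 72 - 24) + (-99 - 96*(-1)/69)) = 1/(148 + (-99 - 1*(-32/23))) = 1/(148 + (-99 + 32/23)) = 1/(148 - 2245/23) = 1/(1159/23) = 23/1159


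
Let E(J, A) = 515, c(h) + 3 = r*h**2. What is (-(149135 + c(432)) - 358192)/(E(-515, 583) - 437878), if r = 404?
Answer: 75903420/437363 ≈ 173.55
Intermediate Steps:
c(h) = -3 + 404*h**2
(-(149135 + c(432)) - 358192)/(E(-515, 583) - 437878) = (-(149135 + (-3 + 404*432**2)) - 358192)/(515 - 437878) = (-(149135 + (-3 + 404*186624)) - 358192)/(-437363) = (-(149135 + (-3 + 75396096)) - 358192)*(-1/437363) = (-(149135 + 75396093) - 358192)*(-1/437363) = (-1*75545228 - 358192)*(-1/437363) = (-75545228 - 358192)*(-1/437363) = -75903420*(-1/437363) = 75903420/437363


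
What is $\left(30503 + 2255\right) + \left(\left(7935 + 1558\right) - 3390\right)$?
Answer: $38861$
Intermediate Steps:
$\left(30503 + 2255\right) + \left(\left(7935 + 1558\right) - 3390\right) = 32758 + \left(9493 - 3390\right) = 32758 + 6103 = 38861$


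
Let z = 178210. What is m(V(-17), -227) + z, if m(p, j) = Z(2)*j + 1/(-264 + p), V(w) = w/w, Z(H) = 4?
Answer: 46630425/263 ≈ 1.7730e+5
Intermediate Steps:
V(w) = 1
m(p, j) = 1/(-264 + p) + 4*j (m(p, j) = 4*j + 1/(-264 + p) = 1/(-264 + p) + 4*j)
m(V(-17), -227) + z = (1 - 1056*(-227) + 4*(-227)*1)/(-264 + 1) + 178210 = (1 + 239712 - 908)/(-263) + 178210 = -1/263*238805 + 178210 = -238805/263 + 178210 = 46630425/263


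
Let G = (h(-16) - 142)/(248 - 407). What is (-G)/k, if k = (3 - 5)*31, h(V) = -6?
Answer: 74/4929 ≈ 0.015013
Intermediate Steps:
k = -62 (k = -2*31 = -62)
G = 148/159 (G = (-6 - 142)/(248 - 407) = -148/(-159) = -148*(-1/159) = 148/159 ≈ 0.93082)
(-G)/k = -1*148/159/(-62) = -148/159*(-1/62) = 74/4929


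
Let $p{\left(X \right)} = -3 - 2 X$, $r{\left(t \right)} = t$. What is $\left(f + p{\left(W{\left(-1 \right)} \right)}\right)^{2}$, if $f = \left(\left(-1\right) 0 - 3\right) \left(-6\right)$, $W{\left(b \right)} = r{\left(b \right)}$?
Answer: $289$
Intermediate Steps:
$W{\left(b \right)} = b$
$f = 18$ ($f = \left(0 - 3\right) \left(-6\right) = \left(-3\right) \left(-6\right) = 18$)
$\left(f + p{\left(W{\left(-1 \right)} \right)}\right)^{2} = \left(18 - 1\right)^{2} = 17^{2} = 289$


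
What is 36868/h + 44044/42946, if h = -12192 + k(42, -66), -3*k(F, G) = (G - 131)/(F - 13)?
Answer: -45520505914/22772266811 ≈ -1.9989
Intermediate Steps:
k(F, G) = -(-131 + G)/(3*(-13 + F)) (k(F, G) = -(G - 131)/(3*(F - 13)) = -(-131 + G)/(3*(-13 + F)))
h = -1060507/87 (h = -12192 + (131 - 1*(-66))/(3*(-13 + 42)) = -12192 + (1/3)*(131 + 66)/29 = -12192 + (1/3)*(1/29)*197 = -12192 + 197/87 = -1060507/87 ≈ -12190.)
36868/h + 44044/42946 = 36868/(-1060507/87) + 44044/42946 = 36868*(-87/1060507) + 44044*(1/42946) = -3207516/1060507 + 22022/21473 = -45520505914/22772266811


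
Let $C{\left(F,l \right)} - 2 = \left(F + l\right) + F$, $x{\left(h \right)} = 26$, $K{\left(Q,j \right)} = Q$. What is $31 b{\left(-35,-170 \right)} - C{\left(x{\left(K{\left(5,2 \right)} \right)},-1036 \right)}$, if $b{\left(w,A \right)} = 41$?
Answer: $2253$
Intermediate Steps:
$C{\left(F,l \right)} = 2 + l + 2 F$ ($C{\left(F,l \right)} = 2 + \left(\left(F + l\right) + F\right) = 2 + \left(l + 2 F\right) = 2 + l + 2 F$)
$31 b{\left(-35,-170 \right)} - C{\left(x{\left(K{\left(5,2 \right)} \right)},-1036 \right)} = 31 \cdot 41 - \left(2 - 1036 + 2 \cdot 26\right) = 1271 - \left(2 - 1036 + 52\right) = 1271 - -982 = 1271 + 982 = 2253$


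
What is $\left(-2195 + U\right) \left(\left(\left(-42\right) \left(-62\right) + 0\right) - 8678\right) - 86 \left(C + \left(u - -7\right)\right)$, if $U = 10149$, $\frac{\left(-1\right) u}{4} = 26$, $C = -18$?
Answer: $-48302706$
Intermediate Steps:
$u = -104$ ($u = \left(-4\right) 26 = -104$)
$\left(-2195 + U\right) \left(\left(\left(-42\right) \left(-62\right) + 0\right) - 8678\right) - 86 \left(C + \left(u - -7\right)\right) = \left(-2195 + 10149\right) \left(\left(\left(-42\right) \left(-62\right) + 0\right) - 8678\right) - 86 \left(-18 - 97\right) = 7954 \left(\left(2604 + 0\right) - 8678\right) - 86 \left(-18 + \left(-104 + 7\right)\right) = 7954 \left(2604 - 8678\right) - 86 \left(-18 - 97\right) = 7954 \left(-6074\right) - 86 \left(-115\right) = -48312596 - -9890 = -48312596 + 9890 = -48302706$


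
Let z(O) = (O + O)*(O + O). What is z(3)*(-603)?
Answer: -21708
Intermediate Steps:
z(O) = 4*O² (z(O) = (2*O)*(2*O) = 4*O²)
z(3)*(-603) = (4*3²)*(-603) = (4*9)*(-603) = 36*(-603) = -21708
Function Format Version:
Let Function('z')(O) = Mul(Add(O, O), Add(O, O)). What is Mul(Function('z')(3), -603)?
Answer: -21708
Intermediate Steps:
Function('z')(O) = Mul(4, Pow(O, 2)) (Function('z')(O) = Mul(Mul(2, O), Mul(2, O)) = Mul(4, Pow(O, 2)))
Mul(Function('z')(3), -603) = Mul(Mul(4, Pow(3, 2)), -603) = Mul(Mul(4, 9), -603) = Mul(36, -603) = -21708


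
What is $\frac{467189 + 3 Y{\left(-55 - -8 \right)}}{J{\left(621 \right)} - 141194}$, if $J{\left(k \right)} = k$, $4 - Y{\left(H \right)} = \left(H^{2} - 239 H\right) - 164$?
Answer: $- \frac{427367}{140573} \approx -3.0402$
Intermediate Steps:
$Y{\left(H \right)} = 168 - H^{2} + 239 H$ ($Y{\left(H \right)} = 4 - \left(\left(H^{2} - 239 H\right) - 164\right) = 4 - \left(-164 + H^{2} - 239 H\right) = 4 + \left(164 - H^{2} + 239 H\right) = 168 - H^{2} + 239 H$)
$\frac{467189 + 3 Y{\left(-55 - -8 \right)}}{J{\left(621 \right)} - 141194} = \frac{467189 + 3 \left(168 - \left(-55 - -8\right)^{2} + 239 \left(-55 - -8\right)\right)}{621 - 141194} = \frac{467189 + 3 \left(168 - \left(-55 + 8\right)^{2} + 239 \left(-55 + 8\right)\right)}{-140573} = \left(467189 + 3 \left(168 - \left(-47\right)^{2} + 239 \left(-47\right)\right)\right) \left(- \frac{1}{140573}\right) = \left(467189 + 3 \left(168 - 2209 - 11233\right)\right) \left(- \frac{1}{140573}\right) = \left(467189 + 3 \left(-13274\right)\right) \left(- \frac{1}{140573}\right) = \left(467189 - 39822\right) \left(- \frac{1}{140573}\right) = 427367 \left(- \frac{1}{140573}\right) = - \frac{427367}{140573}$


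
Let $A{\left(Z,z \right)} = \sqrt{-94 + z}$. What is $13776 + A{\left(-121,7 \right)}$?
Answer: $13776 + i \sqrt{87} \approx 13776.0 + 9.3274 i$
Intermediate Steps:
$13776 + A{\left(-121,7 \right)} = 13776 + \sqrt{-94 + 7} = 13776 + \sqrt{-87} = 13776 + i \sqrt{87}$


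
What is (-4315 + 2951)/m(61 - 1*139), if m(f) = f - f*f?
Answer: 682/3081 ≈ 0.22136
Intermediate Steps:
m(f) = f - f²
(-4315 + 2951)/m(61 - 1*139) = (-4315 + 2951)/(((61 - 1*139)*(1 - (61 - 1*139)))) = -1364*1/((1 - (61 - 139))*(61 - 139)) = -1364*(-1/(78*(1 - 1*(-78)))) = -1364*(-1/(78*(1 + 78))) = -1364/((-78*79)) = -1364/(-6162) = -1364*(-1/6162) = 682/3081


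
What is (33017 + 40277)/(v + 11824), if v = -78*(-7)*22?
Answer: 36647/11918 ≈ 3.0749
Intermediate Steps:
v = 12012 (v = -26*(-21)*22 = 546*22 = 12012)
(33017 + 40277)/(v + 11824) = (33017 + 40277)/(12012 + 11824) = 73294/23836 = 73294*(1/23836) = 36647/11918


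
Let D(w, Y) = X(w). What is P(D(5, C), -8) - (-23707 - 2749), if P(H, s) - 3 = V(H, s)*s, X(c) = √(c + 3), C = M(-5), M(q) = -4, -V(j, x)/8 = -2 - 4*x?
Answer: 28379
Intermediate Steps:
V(j, x) = 16 + 32*x (V(j, x) = -8*(-2 - 4*x) = 16 + 32*x)
C = -4
X(c) = √(3 + c)
D(w, Y) = √(3 + w)
P(H, s) = 3 + s*(16 + 32*s) (P(H, s) = 3 + (16 + 32*s)*s = 3 + s*(16 + 32*s))
P(D(5, C), -8) - (-23707 - 2749) = (3 + 16*(-8)*(1 + 2*(-8))) - (-23707 - 2749) = (3 + 16*(-8)*(1 - 16)) - 1*(-26456) = (3 + 16*(-8)*(-15)) + 26456 = (3 + 1920) + 26456 = 1923 + 26456 = 28379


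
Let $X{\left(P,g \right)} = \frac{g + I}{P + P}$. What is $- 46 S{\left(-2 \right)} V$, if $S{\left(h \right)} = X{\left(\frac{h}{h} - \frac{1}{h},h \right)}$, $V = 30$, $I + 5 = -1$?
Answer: $3680$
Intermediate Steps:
$I = -6$ ($I = -5 - 1 = -6$)
$X{\left(P,g \right)} = \frac{-6 + g}{2 P}$ ($X{\left(P,g \right)} = \frac{g - 6}{P + P} = \frac{-6 + g}{2 P}$)
$S{\left(h \right)} = \frac{-6 + h}{2 \left(1 - \frac{1}{h}\right)}$ ($S{\left(h \right)} = \frac{-6 + h}{2 \left(\frac{h}{h} - \frac{1}{h}\right)} = \frac{-6 + h}{2 \left(1 - \frac{1}{h}\right)}$)
$- 46 S{\left(-2 \right)} V = - 46 \cdot \frac{1}{2} \left(-2\right) \frac{1}{-1 - 2} \left(-6 - 2\right) 30 = - 46 \cdot \frac{1}{2} \left(-2\right) \frac{1}{-3} \left(-8\right) 30 = - 46 \cdot \frac{1}{2} \left(-2\right) \left(- \frac{1}{3}\right) \left(-8\right) 30 = \left(-46\right) \left(- \frac{8}{3}\right) 30 = \frac{368}{3} \cdot 30 = 3680$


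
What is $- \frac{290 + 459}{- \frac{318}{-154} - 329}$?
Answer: $\frac{57673}{25174} \approx 2.291$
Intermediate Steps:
$- \frac{290 + 459}{- \frac{318}{-154} - 329} = - \frac{749}{\left(-318\right) \left(- \frac{1}{154}\right) - 329} = - \frac{749}{\frac{159}{77} - 329} = - \frac{749}{- \frac{25174}{77}} = - \frac{749 \left(-77\right)}{25174} = \left(-1\right) \left(- \frac{57673}{25174}\right) = \frac{57673}{25174}$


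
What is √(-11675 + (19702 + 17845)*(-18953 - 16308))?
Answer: I*√1323956442 ≈ 36386.0*I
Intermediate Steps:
√(-11675 + (19702 + 17845)*(-18953 - 16308)) = √(-11675 + 37547*(-35261)) = √(-11675 - 1323944767) = √(-1323956442) = I*√1323956442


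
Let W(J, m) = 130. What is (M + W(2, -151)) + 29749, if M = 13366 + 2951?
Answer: 46196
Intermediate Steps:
M = 16317
(M + W(2, -151)) + 29749 = (16317 + 130) + 29749 = 16447 + 29749 = 46196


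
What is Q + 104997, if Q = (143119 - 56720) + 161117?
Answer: 352513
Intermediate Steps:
Q = 247516 (Q = 86399 + 161117 = 247516)
Q + 104997 = 247516 + 104997 = 352513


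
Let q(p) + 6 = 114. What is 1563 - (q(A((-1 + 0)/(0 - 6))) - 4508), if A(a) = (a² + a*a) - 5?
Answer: 5963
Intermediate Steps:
A(a) = -5 + 2*a² (A(a) = (a² + a²) - 5 = 2*a² - 5 = -5 + 2*a²)
q(p) = 108 (q(p) = -6 + 114 = 108)
1563 - (q(A((-1 + 0)/(0 - 6))) - 4508) = 1563 - (108 - 4508) = 1563 - 1*(-4400) = 1563 + 4400 = 5963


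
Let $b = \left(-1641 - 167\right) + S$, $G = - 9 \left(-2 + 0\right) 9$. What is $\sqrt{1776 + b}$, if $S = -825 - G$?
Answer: $i \sqrt{1019} \approx 31.922 i$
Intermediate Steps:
$G = 162$ ($G = \left(-9\right) \left(-2\right) 9 = 18 \cdot 9 = 162$)
$S = -987$ ($S = -825 - 162 = -987$)
$b = -2795$ ($b = \left(-1641 - 167\right) - 987 = -1808 - 987 = -2795$)
$\sqrt{1776 + b} = \sqrt{1776 - 2795} = \sqrt{-1019} = i \sqrt{1019}$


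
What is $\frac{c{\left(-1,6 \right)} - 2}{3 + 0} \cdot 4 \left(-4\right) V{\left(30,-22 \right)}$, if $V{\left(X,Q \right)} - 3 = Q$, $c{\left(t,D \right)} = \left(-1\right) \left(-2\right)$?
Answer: $0$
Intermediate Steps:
$c{\left(t,D \right)} = 2$
$V{\left(X,Q \right)} = 3 + Q$
$\frac{c{\left(-1,6 \right)} - 2}{3 + 0} \cdot 4 \left(-4\right) V{\left(30,-22 \right)} = \frac{2 - 2}{3 + 0} \cdot 4 \left(-4\right) \left(3 - 22\right) = \frac{0}{3} \cdot 4 \left(-4\right) \left(-19\right) = 0 \cdot \frac{1}{3} \cdot 4 \left(-4\right) \left(-19\right) = 0 \cdot 4 \left(-4\right) \left(-19\right) = 0 \left(-4\right) \left(-19\right) = 0 \left(-19\right) = 0$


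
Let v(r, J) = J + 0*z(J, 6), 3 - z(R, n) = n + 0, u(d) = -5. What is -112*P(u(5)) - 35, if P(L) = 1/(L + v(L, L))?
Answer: -119/5 ≈ -23.800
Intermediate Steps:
z(R, n) = 3 - n (z(R, n) = 3 - (n + 0) = 3 - n)
v(r, J) = J (v(r, J) = J + 0*(3 - 1*6) = J + 0*(3 - 6) = J + 0*(-3) = J + 0 = J)
P(L) = 1/(2*L) (P(L) = 1/(L + L) = 1/(2*L))
-112*P(u(5)) - 35 = -56/(-5) - 35 = -56*(-1)/5 - 35 = -112*(-⅒) - 35 = 56/5 - 35 = -119/5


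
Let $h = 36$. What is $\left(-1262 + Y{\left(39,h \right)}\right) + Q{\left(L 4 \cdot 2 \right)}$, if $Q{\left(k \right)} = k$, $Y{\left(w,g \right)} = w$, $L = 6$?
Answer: $-1175$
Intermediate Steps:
$\left(-1262 + Y{\left(39,h \right)}\right) + Q{\left(L 4 \cdot 2 \right)} = \left(-1262 + 39\right) + 6 \cdot 4 \cdot 2 = -1223 + 24 \cdot 2 = -1223 + 48 = -1175$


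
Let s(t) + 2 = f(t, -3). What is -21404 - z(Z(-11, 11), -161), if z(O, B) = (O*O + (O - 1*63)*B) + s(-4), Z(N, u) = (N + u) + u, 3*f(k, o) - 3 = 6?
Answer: -29898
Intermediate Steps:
f(k, o) = 3 (f(k, o) = 1 + (1/3)*6 = 1 + 2 = 3)
Z(N, u) = N + 2*u
s(t) = 1 (s(t) = -2 + 3 = 1)
z(O, B) = 1 + O**2 + B*(-63 + O) (z(O, B) = (O*O + (O - 1*63)*B) + 1 = (O**2 + (O - 63)*B) + 1 = (O**2 + (-63 + O)*B) + 1 = (O**2 + B*(-63 + O)) + 1 = 1 + O**2 + B*(-63 + O))
-21404 - z(Z(-11, 11), -161) = -21404 - (1 + (-11 + 2*11)**2 - 63*(-161) - 161*(-11 + 2*11)) = -21404 - (1 + (-11 + 22)**2 + 10143 - 161*(-11 + 22)) = -21404 - (1 + 11**2 + 10143 - 161*11) = -21404 - (1 + 121 + 10143 - 1771) = -21404 - 1*8494 = -21404 - 8494 = -29898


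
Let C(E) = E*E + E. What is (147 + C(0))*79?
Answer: 11613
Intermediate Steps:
C(E) = E + E**2 (C(E) = E**2 + E = E + E**2)
(147 + C(0))*79 = (147 + 0*(1 + 0))*79 = (147 + 0*1)*79 = (147 + 0)*79 = 147*79 = 11613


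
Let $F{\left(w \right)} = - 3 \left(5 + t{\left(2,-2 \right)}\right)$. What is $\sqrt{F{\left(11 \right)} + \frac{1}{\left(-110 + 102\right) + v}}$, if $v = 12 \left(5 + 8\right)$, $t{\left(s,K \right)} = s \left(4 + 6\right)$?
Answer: $\frac{i \sqrt{410663}}{74} \approx 8.6599 i$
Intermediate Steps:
$t{\left(s,K \right)} = 10 s$ ($t{\left(s,K \right)} = s 10 = 10 s$)
$F{\left(w \right)} = -75$ ($F{\left(w \right)} = - 3 \left(5 + 10 \cdot 2\right) = - 3 \left(5 + 20\right) = \left(-3\right) 25 = -75$)
$v = 156$ ($v = 12 \cdot 13 = 156$)
$\sqrt{F{\left(11 \right)} + \frac{1}{\left(-110 + 102\right) + v}} = \sqrt{-75 + \frac{1}{\left(-110 + 102\right) + 156}} = \sqrt{-75 + \frac{1}{-8 + 156}} = \sqrt{-75 + \frac{1}{148}} = \sqrt{- \frac{11099}{148}} = \frac{i \sqrt{410663}}{74}$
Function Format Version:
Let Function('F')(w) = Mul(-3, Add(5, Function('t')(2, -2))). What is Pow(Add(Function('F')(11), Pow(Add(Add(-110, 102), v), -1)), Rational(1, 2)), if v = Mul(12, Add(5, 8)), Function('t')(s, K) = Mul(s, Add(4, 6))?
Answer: Mul(Rational(1, 74), I, Pow(410663, Rational(1, 2))) ≈ Mul(8.6599, I)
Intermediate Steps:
Function('t')(s, K) = Mul(10, s) (Function('t')(s, K) = Mul(s, 10) = Mul(10, s))
Function('F')(w) = -75 (Function('F')(w) = Mul(-3, Add(5, Mul(10, 2))) = Mul(-3, Add(5, 20)) = Mul(-3, 25) = -75)
v = 156 (v = Mul(12, 13) = 156)
Pow(Add(Function('F')(11), Pow(Add(Add(-110, 102), v), -1)), Rational(1, 2)) = Pow(Add(-75, Pow(Add(Add(-110, 102), 156), -1)), Rational(1, 2)) = Pow(Add(-75, Pow(Add(-8, 156), -1)), Rational(1, 2)) = Pow(Add(-75, Pow(148, -1)), Rational(1, 2)) = Pow(Add(-75, Rational(1, 148)), Rational(1, 2)) = Pow(Rational(-11099, 148), Rational(1, 2)) = Mul(Rational(1, 74), I, Pow(410663, Rational(1, 2)))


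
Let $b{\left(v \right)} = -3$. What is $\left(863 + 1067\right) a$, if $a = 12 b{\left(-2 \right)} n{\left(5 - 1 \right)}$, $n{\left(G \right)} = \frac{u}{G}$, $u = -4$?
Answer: $69480$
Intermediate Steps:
$n{\left(G \right)} = - \frac{4}{G}$
$a = 36$ ($a = 12 \left(-3\right) \left(- \frac{4}{5 - 1}\right) = - 36 \left(- \frac{4}{4}\right) = - 36 \left(\left(-4\right) \frac{1}{4}\right) = \left(-36\right) \left(-1\right) = 36$)
$\left(863 + 1067\right) a = \left(863 + 1067\right) 36 = 1930 \cdot 36 = 69480$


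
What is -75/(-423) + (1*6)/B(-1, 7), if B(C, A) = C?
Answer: -821/141 ≈ -5.8227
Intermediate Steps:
-75/(-423) + (1*6)/B(-1, 7) = -75/(-423) + (1*6)/(-1) = -75*(-1/423) + 6*(-1) = 25/141 - 6 = -821/141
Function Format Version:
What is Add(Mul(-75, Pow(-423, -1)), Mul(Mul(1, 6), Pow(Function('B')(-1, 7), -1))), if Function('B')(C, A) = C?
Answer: Rational(-821, 141) ≈ -5.8227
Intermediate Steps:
Add(Mul(-75, Pow(-423, -1)), Mul(Mul(1, 6), Pow(Function('B')(-1, 7), -1))) = Add(Mul(-75, Pow(-423, -1)), Mul(Mul(1, 6), Pow(-1, -1))) = Add(Mul(-75, Rational(-1, 423)), Mul(6, -1)) = Add(Rational(25, 141), -6) = Rational(-821, 141)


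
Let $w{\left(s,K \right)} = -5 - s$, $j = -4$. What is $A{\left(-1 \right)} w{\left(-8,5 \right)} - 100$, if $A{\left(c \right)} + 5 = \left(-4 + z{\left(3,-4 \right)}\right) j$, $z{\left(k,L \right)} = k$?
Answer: $-103$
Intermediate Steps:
$A{\left(c \right)} = -1$ ($A{\left(c \right)} = -5 + \left(-4 + 3\right) \left(-4\right) = -5 - -4 = -5 + 4 = -1$)
$A{\left(-1 \right)} w{\left(-8,5 \right)} - 100 = - (-5 - -8) - 100 = - (-5 + 8) - 100 = \left(-1\right) 3 - 100 = -3 - 100 = -103$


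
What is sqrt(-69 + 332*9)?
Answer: sqrt(2919) ≈ 54.028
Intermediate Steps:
sqrt(-69 + 332*9) = sqrt(-69 + 2988) = sqrt(2919)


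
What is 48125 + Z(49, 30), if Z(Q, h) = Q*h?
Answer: 49595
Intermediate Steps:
48125 + Z(49, 30) = 48125 + 49*30 = 48125 + 1470 = 49595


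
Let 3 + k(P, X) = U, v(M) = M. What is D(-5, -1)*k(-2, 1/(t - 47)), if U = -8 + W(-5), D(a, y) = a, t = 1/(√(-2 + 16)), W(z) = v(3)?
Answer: 40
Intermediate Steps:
W(z) = 3
t = √14/14 (t = 1/(√14) = √14/14 ≈ 0.26726)
U = -5 (U = -8 + 3 = -5)
k(P, X) = -8 (k(P, X) = -3 - 5 = -8)
D(-5, -1)*k(-2, 1/(t - 47)) = -5*(-8) = 40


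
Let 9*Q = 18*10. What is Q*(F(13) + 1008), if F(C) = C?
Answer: 20420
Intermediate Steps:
Q = 20 (Q = (18*10)/9 = (1/9)*180 = 20)
Q*(F(13) + 1008) = 20*(13 + 1008) = 20*1021 = 20420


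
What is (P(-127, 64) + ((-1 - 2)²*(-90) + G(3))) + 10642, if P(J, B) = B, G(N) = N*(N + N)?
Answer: 9914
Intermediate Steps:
G(N) = 2*N² (G(N) = N*(2*N) = 2*N²)
(P(-127, 64) + ((-1 - 2)²*(-90) + G(3))) + 10642 = (64 + ((-1 - 2)²*(-90) + 2*3²)) + 10642 = (64 + ((-3)²*(-90) + 2*9)) + 10642 = (64 + (9*(-90) + 18)) + 10642 = (64 + (-810 + 18)) + 10642 = (64 - 792) + 10642 = -728 + 10642 = 9914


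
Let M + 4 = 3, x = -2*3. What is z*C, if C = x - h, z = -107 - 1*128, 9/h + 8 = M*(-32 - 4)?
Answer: 41595/28 ≈ 1485.5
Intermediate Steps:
x = -6
M = -1 (M = -4 + 3 = -1)
h = 9/28 (h = 9/(-8 - (-32 - 4)) = 9/(-8 - 1*(-36)) = 9/(-8 + 36) = 9/28 ≈ 0.32143)
z = -235 (z = -107 - 128 = -235)
C = -177/28 (C = -6 - 1*9/28 = -6 - 9/28 = -177/28 ≈ -6.3214)
z*C = -235*(-177/28) = 41595/28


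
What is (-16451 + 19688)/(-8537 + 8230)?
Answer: -3237/307 ≈ -10.544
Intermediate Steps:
(-16451 + 19688)/(-8537 + 8230) = 3237/(-307) = 3237*(-1/307) = -3237/307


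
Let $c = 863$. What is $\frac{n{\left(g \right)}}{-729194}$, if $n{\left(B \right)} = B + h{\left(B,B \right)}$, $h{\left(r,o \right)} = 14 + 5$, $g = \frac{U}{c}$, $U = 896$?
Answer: $- \frac{17293}{629294422} \approx -2.748 \cdot 10^{-5}$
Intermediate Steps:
$g = \frac{896}{863} \approx 1.0382$
$h{\left(r,o \right)} = 19$
$n{\left(B \right)} = 19 + B$ ($n{\left(B \right)} = B + 19 = 19 + B$)
$\frac{n{\left(g \right)}}{-729194} = \frac{19 + \frac{896}{863}}{-729194} = \frac{17293}{863} \left(- \frac{1}{729194}\right) = - \frac{17293}{629294422}$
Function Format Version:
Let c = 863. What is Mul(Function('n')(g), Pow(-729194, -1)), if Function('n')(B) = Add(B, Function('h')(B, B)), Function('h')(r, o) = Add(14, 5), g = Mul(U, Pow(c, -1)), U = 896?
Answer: Rational(-17293, 629294422) ≈ -2.7480e-5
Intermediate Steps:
g = Rational(896, 863) (g = Mul(896, Pow(863, -1)) = Mul(896, Rational(1, 863)) = Rational(896, 863) ≈ 1.0382)
Function('h')(r, o) = 19
Function('n')(B) = Add(19, B) (Function('n')(B) = Add(B, 19) = Add(19, B))
Mul(Function('n')(g), Pow(-729194, -1)) = Mul(Add(19, Rational(896, 863)), Pow(-729194, -1)) = Mul(Rational(17293, 863), Rational(-1, 729194)) = Rational(-17293, 629294422)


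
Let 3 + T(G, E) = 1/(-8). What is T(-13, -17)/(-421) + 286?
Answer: 963273/3368 ≈ 286.01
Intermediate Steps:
T(G, E) = -25/8 (T(G, E) = -3 + 1/(-8) = -3 - 1/8 = -25/8)
T(-13, -17)/(-421) + 286 = -25/8/(-421) + 286 = -25/8*(-1/421) + 286 = 25/3368 + 286 = 963273/3368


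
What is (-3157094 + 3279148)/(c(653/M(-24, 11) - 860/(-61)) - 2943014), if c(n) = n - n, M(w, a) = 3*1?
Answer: -61027/1471507 ≈ -0.041472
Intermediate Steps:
M(w, a) = 3
c(n) = 0
(-3157094 + 3279148)/(c(653/M(-24, 11) - 860/(-61)) - 2943014) = (-3157094 + 3279148)/(0 - 2943014) = 122054/(-2943014) = 122054*(-1/2943014) = -61027/1471507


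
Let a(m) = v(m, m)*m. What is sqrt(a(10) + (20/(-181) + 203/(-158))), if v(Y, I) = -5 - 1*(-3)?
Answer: 7*I*sqrt(357103226)/28598 ≈ 4.6255*I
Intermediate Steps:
v(Y, I) = -2 (v(Y, I) = -5 + 3 = -2)
a(m) = -2*m
sqrt(a(10) + (20/(-181) + 203/(-158))) = sqrt(-2*10 + (20/(-181) + 203/(-158))) = sqrt(-20 + (20*(-1/181) + 203*(-1/158))) = sqrt(-20 + (-20/181 - 203/158)) = sqrt(-20 - 39903/28598) = sqrt(-611863/28598) = 7*I*sqrt(357103226)/28598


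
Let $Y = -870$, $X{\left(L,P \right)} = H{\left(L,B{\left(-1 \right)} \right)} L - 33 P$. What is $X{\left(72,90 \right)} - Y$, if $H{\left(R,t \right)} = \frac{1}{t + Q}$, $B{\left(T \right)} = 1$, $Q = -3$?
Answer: $-2136$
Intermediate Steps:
$H{\left(R,t \right)} = \frac{1}{-3 + t}$ ($H{\left(R,t \right)} = \frac{1}{t - 3} = \frac{1}{-3 + t}$)
$X{\left(L,P \right)} = - 33 P - \frac{L}{2}$ ($X{\left(L,P \right)} = \frac{L}{-3 + 1} - 33 P = \frac{L}{-2} - 33 P = - \frac{L}{2} - 33 P = - 33 P - \frac{L}{2}$)
$X{\left(72,90 \right)} - Y = \left(\left(-33\right) 90 - 36\right) - -870 = \left(-2970 - 36\right) + 870 = -3006 + 870 = -2136$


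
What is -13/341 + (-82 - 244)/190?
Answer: -56818/32395 ≈ -1.7539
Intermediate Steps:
-13/341 + (-82 - 244)/190 = -13*1/341 - 326*1/190 = -13/341 - 163/95 = -56818/32395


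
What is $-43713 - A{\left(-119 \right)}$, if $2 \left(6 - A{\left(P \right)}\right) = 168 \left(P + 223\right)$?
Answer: $-34983$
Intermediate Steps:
$A{\left(P \right)} = -18726 - 84 P$ ($A{\left(P \right)} = 6 - \frac{168 \left(P + 223\right)}{2} = 6 - \frac{168 \left(223 + P\right)}{2} = 6 - \frac{37464 + 168 P}{2} = 6 - \left(18732 + 84 P\right) = -18726 - 84 P$)
$-43713 - A{\left(-119 \right)} = -43713 - \left(-18726 - -9996\right) = -43713 - \left(-18726 + 9996\right) = -43713 - -8730 = -43713 + 8730 = -34983$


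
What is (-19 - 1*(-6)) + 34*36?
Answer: 1211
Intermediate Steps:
(-19 - 1*(-6)) + 34*36 = (-19 + 6) + 1224 = -13 + 1224 = 1211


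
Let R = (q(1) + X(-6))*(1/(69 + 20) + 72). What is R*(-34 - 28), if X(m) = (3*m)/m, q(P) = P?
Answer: -1589432/89 ≈ -17859.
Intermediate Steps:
X(m) = 3
R = 25636/89 (R = (1 + 3)*(1/(69 + 20) + 72) = 4*(1/89 + 72) = 4*(6409/89) = 25636/89 ≈ 288.04)
R*(-34 - 28) = 25636*(-34 - 28)/89 = (25636/89)*(-62) = -1589432/89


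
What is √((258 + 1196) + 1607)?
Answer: √3061 ≈ 55.326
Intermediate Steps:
√((258 + 1196) + 1607) = √(1454 + 1607) = √3061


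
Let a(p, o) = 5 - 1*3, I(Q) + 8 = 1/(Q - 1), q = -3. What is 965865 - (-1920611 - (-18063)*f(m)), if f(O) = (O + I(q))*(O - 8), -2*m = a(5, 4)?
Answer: 5530925/4 ≈ 1.3827e+6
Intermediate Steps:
I(Q) = -8 + 1/(-1 + Q) (I(Q) = -8 + 1/(Q - 1) = -8 + 1/(-1 + Q))
a(p, o) = 2 (a(p, o) = 5 - 3 = 2)
m = -1 (m = -1/2*2 = -1)
f(O) = (-8 + O)*(-33/4 + O) (f(O) = (O + (9 - 8*(-3))/(-1 - 3))*(O - 8) = (O + (9 + 24)/(-4))*(-8 + O) = (O - 1/4*33)*(-8 + O) = (O - 33/4)*(-8 + O) = (-33/4 + O)*(-8 + O) = (-8 + O)*(-33/4 + O))
965865 - (-1920611 - (-18063)*f(m)) = 965865 - (-1920611 - (-18063)*(66 + (-1)**2 - 65/4*(-1))) = 965865 - (-1920611 - (-18063)*(66 + 1 + 65/4)) = 965865 - (-1920611 - (-18063)*333/4) = 965865 - (-1920611 - 1*(-6014979/4)) = 965865 - (-1920611 + 6014979/4) = 965865 - 1*(-1667465/4) = 965865 + 1667465/4 = 5530925/4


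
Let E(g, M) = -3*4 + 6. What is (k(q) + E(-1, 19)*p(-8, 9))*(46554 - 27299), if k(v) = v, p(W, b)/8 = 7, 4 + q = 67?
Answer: -5256615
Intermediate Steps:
q = 63 (q = -4 + 67 = 63)
p(W, b) = 56 (p(W, b) = 8*7 = 56)
E(g, M) = -6 (E(g, M) = -12 + 6 = -6)
(k(q) + E(-1, 19)*p(-8, 9))*(46554 - 27299) = (63 - 6*56)*(46554 - 27299) = (63 - 336)*19255 = -273*19255 = -5256615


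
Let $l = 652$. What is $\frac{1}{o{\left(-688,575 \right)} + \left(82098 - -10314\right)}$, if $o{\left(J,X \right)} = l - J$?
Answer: $\frac{1}{93752} \approx 1.0666 \cdot 10^{-5}$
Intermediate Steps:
$o{\left(J,X \right)} = 652 - J$
$\frac{1}{o{\left(-688,575 \right)} + \left(82098 - -10314\right)} = \frac{1}{\left(652 - -688\right) + \left(82098 - -10314\right)} = \frac{1}{\left(652 + 688\right) + \left(82098 + 10314\right)} = \frac{1}{1340 + 92412} = \frac{1}{93752}$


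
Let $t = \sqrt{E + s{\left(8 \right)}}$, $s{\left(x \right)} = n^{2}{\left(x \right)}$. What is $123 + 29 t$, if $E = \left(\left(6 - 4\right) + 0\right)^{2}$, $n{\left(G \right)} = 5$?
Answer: $123 + 29 \sqrt{29} \approx 279.17$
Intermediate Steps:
$s{\left(x \right)} = 25$ ($s{\left(x \right)} = 5^{2} = 25$)
$E = 4$ ($E = \left(2 + 0\right)^{2} = 2^{2} = 4$)
$t = \sqrt{29}$ ($t = \sqrt{4 + 25} = \sqrt{29} \approx 5.3852$)
$123 + 29 t = 123 + 29 \sqrt{29}$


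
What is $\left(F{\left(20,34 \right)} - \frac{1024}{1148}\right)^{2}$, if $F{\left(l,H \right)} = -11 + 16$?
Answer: $\frac{1390041}{82369} \approx 16.876$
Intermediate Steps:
$F{\left(l,H \right)} = 5$
$\left(F{\left(20,34 \right)} - \frac{1024}{1148}\right)^{2} = \left(5 - \frac{1024}{1148}\right)^{2} = \left(5 - \frac{256}{287}\right)^{2} = \left(\frac{1179}{287}\right)^{2} = \frac{1390041}{82369}$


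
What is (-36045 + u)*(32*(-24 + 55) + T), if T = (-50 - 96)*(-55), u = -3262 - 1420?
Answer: -367438994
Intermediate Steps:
u = -4682
T = 8030 (T = -146*(-55) = 8030)
(-36045 + u)*(32*(-24 + 55) + T) = (-36045 - 4682)*(32*(-24 + 55) + 8030) = -40727*(32*31 + 8030) = -40727*(992 + 8030) = -40727*9022 = -367438994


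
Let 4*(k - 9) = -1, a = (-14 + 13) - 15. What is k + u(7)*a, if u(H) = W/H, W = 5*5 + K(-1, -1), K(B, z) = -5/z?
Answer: -1675/28 ≈ -59.821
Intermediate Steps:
a = -16 (a = -1 - 15 = -16)
k = 35/4 (k = 9 + (1/4)*(-1) = 9 - 1/4 = 35/4 ≈ 8.7500)
W = 30 (W = 5*5 - 5/(-1) = 25 - 5*(-1) = 25 + 5 = 30)
u(H) = 30/H
k + u(7)*a = 35/4 + (30/7)*(-16) = 35/4 - 480/7 = -1675/28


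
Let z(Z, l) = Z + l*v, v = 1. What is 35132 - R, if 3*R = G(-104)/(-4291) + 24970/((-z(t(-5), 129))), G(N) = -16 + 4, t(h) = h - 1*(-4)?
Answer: 28997843471/823872 ≈ 35197.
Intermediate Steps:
t(h) = 4 + h (t(h) = h + 4 = 4 + h)
G(N) = -12
z(Z, l) = Z + l (z(Z, l) = Z + l*1 = Z + l)
R = -53572367/823872 (R = (-12/(-4291) + 24970/((-((4 - 5) + 129))))/3 = (-12*(-1/4291) + 24970/((-(-1 + 129))))/3 = (12/4291 + 24970/((-1*128)))/3 = (12/4291 + 24970/(-128))/3 = (12/4291 + 24970*(-1/128))/3 = (12/4291 - 12485/64)/3 = (⅓)*(-53572367/274624) = -53572367/823872 ≈ -65.025)
35132 - R = 35132 - 1*(-53572367/823872) = 35132 + 53572367/823872 = 28997843471/823872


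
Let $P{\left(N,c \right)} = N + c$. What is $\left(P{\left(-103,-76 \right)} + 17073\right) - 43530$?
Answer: $-26636$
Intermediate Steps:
$\left(P{\left(-103,-76 \right)} + 17073\right) - 43530 = \left(\left(-103 - 76\right) + 17073\right) - 43530 = \left(-179 + 17073\right) - 43530 = 16894 - 43530 = -26636$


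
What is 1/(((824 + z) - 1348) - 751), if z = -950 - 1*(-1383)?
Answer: -1/842 ≈ -0.0011876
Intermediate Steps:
z = 433 (z = -950 + 1383 = 433)
1/(((824 + z) - 1348) - 751) = 1/(((824 + 433) - 1348) - 751) = 1/((1257 - 1348) - 751) = 1/(-91 - 751) = 1/(-842) = -1/842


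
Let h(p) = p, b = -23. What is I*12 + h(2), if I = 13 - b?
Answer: 434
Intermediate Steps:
I = 36 (I = 13 - 1*(-23) = 13 + 23 = 36)
I*12 + h(2) = 36*12 + 2 = 432 + 2 = 434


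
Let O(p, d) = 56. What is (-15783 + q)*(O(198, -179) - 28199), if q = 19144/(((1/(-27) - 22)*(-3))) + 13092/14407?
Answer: 3737514847867569/8572165 ≈ 4.3601e+8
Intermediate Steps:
q = 2490058212/8572165 (q = 19144/(((-1/27 - 22)*(-3))) + 13092*(1/14407) = 19144/((-595/27*(-3))) + 13092/14407 = 19144/(595/9) + 13092/14407 = 19144*(9/595) + 13092/14407 = 172296/595 + 13092/14407 = 2490058212/8572165 ≈ 290.48)
(-15783 + q)*(O(198, -179) - 28199) = (-15783 + 2490058212/8572165)*(56 - 28199) = -132804421983/8572165*(-28143) = 3737514847867569/8572165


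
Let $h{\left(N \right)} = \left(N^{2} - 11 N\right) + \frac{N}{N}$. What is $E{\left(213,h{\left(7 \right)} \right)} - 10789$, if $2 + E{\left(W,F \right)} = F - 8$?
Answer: $-10826$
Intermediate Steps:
$h{\left(N \right)} = 1 + N^{2} - 11 N$ ($h{\left(N \right)} = \left(N^{2} - 11 N\right) + 1 = 1 + N^{2} - 11 N$)
$E{\left(W,F \right)} = -10 + F$ ($E{\left(W,F \right)} = -2 + \left(F - 8\right) = -2 + \left(-8 + F\right) = -10 + F$)
$E{\left(213,h{\left(7 \right)} \right)} - 10789 = \left(-10 + \left(1 + 7^{2} - 77\right)\right) - 10789 = \left(-10 + \left(1 + 49 - 77\right)\right) - 10789 = \left(-10 - 27\right) - 10789 = -37 - 10789 = -10826$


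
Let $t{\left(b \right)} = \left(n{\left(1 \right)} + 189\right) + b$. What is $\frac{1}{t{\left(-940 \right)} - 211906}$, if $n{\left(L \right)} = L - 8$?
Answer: $- \frac{1}{212664} \approx -4.7023 \cdot 10^{-6}$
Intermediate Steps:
$n{\left(L \right)} = -8 + L$ ($n{\left(L \right)} = L - 8 = -8 + L$)
$t{\left(b \right)} = 182 + b$ ($t{\left(b \right)} = \left(\left(-8 + 1\right) + 189\right) + b = \left(-7 + 189\right) + b = 182 + b$)
$\frac{1}{t{\left(-940 \right)} - 211906} = \frac{1}{\left(182 - 940\right) - 211906} = \frac{1}{-758 - 211906} = \frac{1}{-212664} = - \frac{1}{212664}$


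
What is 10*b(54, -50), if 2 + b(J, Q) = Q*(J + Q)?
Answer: -2020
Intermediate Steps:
b(J, Q) = -2 + Q*(J + Q)
10*b(54, -50) = 10*(-2 + (-50)² + 54*(-50)) = 10*(-2 + 2500 - 2700) = 10*(-202) = -2020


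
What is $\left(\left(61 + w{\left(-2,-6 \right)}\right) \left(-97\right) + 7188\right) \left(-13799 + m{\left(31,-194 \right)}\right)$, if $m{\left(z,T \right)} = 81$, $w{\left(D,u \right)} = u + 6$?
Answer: $-17435578$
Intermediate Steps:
$w{\left(D,u \right)} = 6 + u$
$\left(\left(61 + w{\left(-2,-6 \right)}\right) \left(-97\right) + 7188\right) \left(-13799 + m{\left(31,-194 \right)}\right) = \left(\left(61 + \left(6 - 6\right)\right) \left(-97\right) + 7188\right) \left(-13799 + 81\right) = \left(\left(61 + 0\right) \left(-97\right) + 7188\right) \left(-13718\right) = \left(61 \left(-97\right) + 7188\right) \left(-13718\right) = \left(-5917 + 7188\right) \left(-13718\right) = 1271 \left(-13718\right) = -17435578$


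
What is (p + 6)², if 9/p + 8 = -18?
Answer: 21609/676 ≈ 31.966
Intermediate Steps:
p = -9/26 (p = 9/(-8 - 18) = 9/(-26) = 9*(-1/26) = -9/26 ≈ -0.34615)
(p + 6)² = (-9/26 + 6)² = (147/26)² = 21609/676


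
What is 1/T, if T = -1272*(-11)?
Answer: 1/13992 ≈ 7.1469e-5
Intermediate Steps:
T = 13992
1/T = 1/13992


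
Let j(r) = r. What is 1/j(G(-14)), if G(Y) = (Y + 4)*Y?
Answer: 1/140 ≈ 0.0071429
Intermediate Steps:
G(Y) = Y*(4 + Y) (G(Y) = (4 + Y)*Y = Y*(4 + Y))
1/j(G(-14)) = 1/(-14*(4 - 14)) = 1/(-14*(-10)) = 1/140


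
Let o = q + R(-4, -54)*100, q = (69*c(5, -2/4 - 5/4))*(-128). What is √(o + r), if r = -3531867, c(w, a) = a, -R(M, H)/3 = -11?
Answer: I*√3513111 ≈ 1874.3*I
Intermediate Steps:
R(M, H) = 33 (R(M, H) = -3*(-11) = 33)
q = 15456 (q = (69*(-2/4 - 5/4))*(-128) = (69*(-2*¼ - 5*¼))*(-128) = (69*(-½ - 5/4))*(-128) = (69*(-7/4))*(-128) = -483/4*(-128) = 15456)
o = 18756 (o = 15456 + 33*100 = 15456 + 3300 = 18756)
√(o + r) = √(18756 - 3531867) = √(-3513111) = I*√3513111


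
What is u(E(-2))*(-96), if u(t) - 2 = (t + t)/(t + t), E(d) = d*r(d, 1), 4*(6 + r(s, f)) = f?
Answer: -288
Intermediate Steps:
r(s, f) = -6 + f/4
E(d) = -23*d/4 (E(d) = d*(-6 + (¼)*1) = d*(-6 + ¼) = d*(-23/4) = -23*d/4)
u(t) = 3 (u(t) = 2 + (t + t)/(t + t) = 2 + (2*t)/((2*t)) = 2 + (2*t)*(1/(2*t)) = 2 + 1 = 3)
u(E(-2))*(-96) = 3*(-96) = -288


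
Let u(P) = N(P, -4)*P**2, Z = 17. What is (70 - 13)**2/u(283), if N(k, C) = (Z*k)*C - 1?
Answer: -1083/513770935 ≈ -2.1079e-6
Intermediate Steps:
N(k, C) = -1 + 17*C*k (N(k, C) = (17*k)*C - 1 = 17*C*k - 1 = -1 + 17*C*k)
u(P) = P**2*(-1 - 68*P) (u(P) = (-1 + 17*(-4)*P)*P**2 = (-1 - 68*P)*P**2 = P**2*(-1 - 68*P))
(70 - 13)**2/u(283) = (70 - 13)**2/((283**2*(-1 - 68*283))) = 57**2/((80089*(-1 - 19244))) = 3249/((80089*(-19245))) = 3249/(-1541312805) = 3249*(-1/1541312805) = -1083/513770935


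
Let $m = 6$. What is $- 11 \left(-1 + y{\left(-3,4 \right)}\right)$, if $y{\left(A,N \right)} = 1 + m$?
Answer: $-66$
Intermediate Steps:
$y{\left(A,N \right)} = 7$ ($y{\left(A,N \right)} = 1 + 6 = 7$)
$- 11 \left(-1 + y{\left(-3,4 \right)}\right) = - 11 \left(-1 + 7\right) = \left(-11\right) 6 = -66$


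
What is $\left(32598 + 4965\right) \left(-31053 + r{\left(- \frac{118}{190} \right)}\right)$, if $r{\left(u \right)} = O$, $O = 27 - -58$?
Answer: $-1163250984$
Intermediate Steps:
$O = 85$ ($O = 27 + 58 = 85$)
$r{\left(u \right)} = 85$
$\left(32598 + 4965\right) \left(-31053 + r{\left(- \frac{118}{190} \right)}\right) = \left(32598 + 4965\right) \left(-31053 + 85\right) = 37563 \left(-30968\right) = -1163250984$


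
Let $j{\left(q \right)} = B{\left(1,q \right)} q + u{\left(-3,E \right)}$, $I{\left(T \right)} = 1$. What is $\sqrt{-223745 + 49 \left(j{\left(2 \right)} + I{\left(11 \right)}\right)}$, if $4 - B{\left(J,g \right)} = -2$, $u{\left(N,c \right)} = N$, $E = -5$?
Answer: $i \sqrt{223255} \approx 472.5 i$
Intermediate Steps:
$B{\left(J,g \right)} = 6$ ($B{\left(J,g \right)} = 4 - -2 = 4 + 2 = 6$)
$j{\left(q \right)} = -3 + 6 q$ ($j{\left(q \right)} = 6 q - 3 = -3 + 6 q$)
$\sqrt{-223745 + 49 \left(j{\left(2 \right)} + I{\left(11 \right)}\right)} = \sqrt{-223745 + 49 \left(\left(-3 + 6 \cdot 2\right) + 1\right)} = \sqrt{-223745 + 49 \left(\left(-3 + 12\right) + 1\right)} = \sqrt{-223745 + 49 \left(9 + 1\right)} = \sqrt{-223745 + 49 \cdot 10} = \sqrt{-223745 + 490} = \sqrt{-223255} = i \sqrt{223255}$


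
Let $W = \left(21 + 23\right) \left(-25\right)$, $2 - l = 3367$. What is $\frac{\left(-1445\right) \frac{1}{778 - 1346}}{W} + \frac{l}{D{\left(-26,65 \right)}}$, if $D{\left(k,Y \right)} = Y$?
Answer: $- \frac{84101837}{1624480} \approx -51.772$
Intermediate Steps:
$l = -3365$ ($l = 2 - 3367 = -3365$)
$W = -1100$ ($W = 44 \left(-25\right) = -1100$)
$\frac{\left(-1445\right) \frac{1}{778 - 1346}}{W} + \frac{l}{D{\left(-26,65 \right)}} = \frac{\left(-1445\right) \frac{1}{778 - 1346}}{-1100} - \frac{3365}{65} = - \frac{1445}{778 - 1346} \left(- \frac{1}{1100}\right) - \frac{673}{13} = - \frac{1445}{-568} \left(- \frac{1}{1100}\right) - \frac{673}{13} = \left(-1445\right) \left(- \frac{1}{568}\right) \left(- \frac{1}{1100}\right) - \frac{673}{13} = \frac{1445}{568} \left(- \frac{1}{1100}\right) - \frac{673}{13} = - \frac{289}{124960} - \frac{673}{13} = - \frac{84101837}{1624480}$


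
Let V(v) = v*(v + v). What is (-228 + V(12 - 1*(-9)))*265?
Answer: 173310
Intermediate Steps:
V(v) = 2*v**2 (V(v) = v*(2*v) = 2*v**2)
(-228 + V(12 - 1*(-9)))*265 = (-228 + 2*(12 - 1*(-9))**2)*265 = (-228 + 2*(12 + 9)**2)*265 = (-228 + 2*21**2)*265 = (-228 + 2*441)*265 = (-228 + 882)*265 = 654*265 = 173310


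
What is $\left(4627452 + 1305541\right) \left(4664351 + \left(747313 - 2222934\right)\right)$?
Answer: $18918712768890$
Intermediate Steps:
$\left(4627452 + 1305541\right) \left(4664351 + \left(747313 - 2222934\right)\right) = 5932993 \left(4664351 - 1475621\right) = 5932993 \cdot 3188730 = 18918712768890$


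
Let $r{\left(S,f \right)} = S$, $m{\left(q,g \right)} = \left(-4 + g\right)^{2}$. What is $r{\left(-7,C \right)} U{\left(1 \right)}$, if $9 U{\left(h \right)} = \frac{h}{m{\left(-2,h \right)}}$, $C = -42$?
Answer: $- \frac{7}{81} \approx -0.08642$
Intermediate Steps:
$U{\left(h \right)} = \frac{h}{9 \left(-4 + h\right)^{2}}$ ($U{\left(h \right)} = \frac{h \frac{1}{\left(-4 + h\right)^{2}}}{9} = \frac{h}{9 \left(-4 + h\right)^{2}}$)
$r{\left(-7,C \right)} U{\left(1 \right)} = - 7 \cdot \frac{1}{9} \cdot 1 \frac{1}{\left(-4 + 1\right)^{2}} = - 7 \cdot \frac{1}{9} \cdot 1 \cdot \frac{1}{9} = \left(-7\right) \frac{1}{81} = - \frac{7}{81}$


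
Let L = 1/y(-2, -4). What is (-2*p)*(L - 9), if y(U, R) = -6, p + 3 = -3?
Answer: -110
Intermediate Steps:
p = -6 (p = -3 - 3 = -6)
L = -⅙ (L = 1/(-6) = -⅙ ≈ -0.16667)
(-2*p)*(L - 9) = (-2*(-6))*(-⅙ - 9) = 12*(-55/6) = -110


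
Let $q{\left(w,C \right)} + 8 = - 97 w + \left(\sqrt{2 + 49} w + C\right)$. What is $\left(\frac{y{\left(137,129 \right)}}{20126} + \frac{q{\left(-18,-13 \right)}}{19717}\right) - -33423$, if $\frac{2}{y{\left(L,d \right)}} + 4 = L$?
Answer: $\frac{881995797570781}{26388818743} - \frac{18 \sqrt{51}}{19717} \approx 33423.0$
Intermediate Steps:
$q{\left(w,C \right)} = -8 + C - 97 w + w \sqrt{51}$ ($q{\left(w,C \right)} = -8 - \left(- C + 97 w - \sqrt{2 + 49} w\right) = -8 - \left(- C + 97 w - \sqrt{51} w\right) = -8 - \left(- C + 97 w - w \sqrt{51}\right) = -8 + \left(C - 97 w + w \sqrt{51}\right) = -8 + C - 97 w + w \sqrt{51}$)
$y{\left(L,d \right)} = \frac{2}{-4 + L}$
$\left(\frac{y{\left(137,129 \right)}}{20126} + \frac{q{\left(-18,-13 \right)}}{19717}\right) - -33423 = \left(\frac{2 \frac{1}{-4 + 137}}{20126} + \frac{-8 - 13 - -1746 - 18 \sqrt{51}}{19717}\right) - -33423 = \left(\frac{2}{133} \cdot \frac{1}{20126} + \left(-8 - 13 + 1746 - 18 \sqrt{51}\right) \frac{1}{19717}\right) + 33423 = \left(2 \cdot \frac{1}{133} \cdot \frac{1}{20126} + \left(1725 - 18 \sqrt{51}\right) \frac{1}{19717}\right) + 33423 = \left(\frac{2}{133} \cdot \frac{1}{20126} + \left(\frac{1725}{19717} - \frac{18 \sqrt{51}}{19717}\right)\right) + 33423 = \left(\frac{1}{1338379} + \left(\frac{1725}{19717} - \frac{18 \sqrt{51}}{19717}\right)\right) + 33423 = \left(\frac{2308723492}{26388818743} - \frac{18 \sqrt{51}}{19717}\right) + 33423 = \frac{881995797570781}{26388818743} - \frac{18 \sqrt{51}}{19717}$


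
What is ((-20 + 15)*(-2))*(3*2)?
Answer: 60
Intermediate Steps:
((-20 + 15)*(-2))*(3*2) = -5*(-2)*6 = 10*6 = 60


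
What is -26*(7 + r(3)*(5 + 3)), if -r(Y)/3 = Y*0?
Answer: -182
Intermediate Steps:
r(Y) = 0 (r(Y) = -3*Y*0 = -3*0 = 0)
-26*(7 + r(3)*(5 + 3)) = -26*(7 + 0*(5 + 3)) = -26*(7 + 0*8) = -26*(7 + 0) = -26*7 = -182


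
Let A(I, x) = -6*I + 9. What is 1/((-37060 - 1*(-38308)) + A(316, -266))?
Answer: -1/639 ≈ -0.0015649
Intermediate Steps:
A(I, x) = 9 - 6*I
1/((-37060 - 1*(-38308)) + A(316, -266)) = 1/((-37060 - 1*(-38308)) + (9 - 6*316)) = 1/((-37060 + 38308) + (9 - 1896)) = 1/(1248 - 1887) = 1/(-639) = -1/639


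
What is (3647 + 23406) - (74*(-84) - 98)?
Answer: 33367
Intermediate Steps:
(3647 + 23406) - (74*(-84) - 98) = 27053 - (-6216 - 98) = 27053 - 1*(-6314) = 27053 + 6314 = 33367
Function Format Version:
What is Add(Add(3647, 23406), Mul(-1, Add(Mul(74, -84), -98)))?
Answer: 33367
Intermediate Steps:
Add(Add(3647, 23406), Mul(-1, Add(Mul(74, -84), -98))) = Add(27053, Mul(-1, Add(-6216, -98))) = Add(27053, Mul(-1, -6314)) = Add(27053, 6314) = 33367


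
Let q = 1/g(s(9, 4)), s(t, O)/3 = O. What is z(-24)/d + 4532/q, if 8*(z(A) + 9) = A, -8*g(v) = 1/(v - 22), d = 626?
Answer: 354509/6260 ≈ 56.631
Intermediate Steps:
s(t, O) = 3*O
g(v) = -1/(8*(-22 + v)) (g(v) = -1/(8*(v - 22)) = -1/(8*(-22 + v)))
z(A) = -9 + A/8
q = 80 (q = 1/(-1/(-176 + 8*(3*4))) = 1/(-1/(-176 + 8*12)) = 1/(-1/(-176 + 96)) = 1/(-1/(-80)) = 1/(-1*(-1/80)) = 1/(1/80) = 80)
z(-24)/d + 4532/q = (-9 + (1/8)*(-24))/626 + 4532/80 = (-9 - 3)*(1/626) + 4532*(1/80) = -12*1/626 + 1133/20 = -6/313 + 1133/20 = 354509/6260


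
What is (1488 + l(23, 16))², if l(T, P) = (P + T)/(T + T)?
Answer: 4690469169/2116 ≈ 2.2167e+6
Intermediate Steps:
l(T, P) = (P + T)/(2*T) (l(T, P) = (P + T)/((2*T)) = (P + T)*(1/(2*T)) = (P + T)/(2*T))
(1488 + l(23, 16))² = (1488 + (½)*(16 + 23)/23)² = (1488 + (½)*(1/23)*39)² = (1488 + 39/46)² = (68487/46)² = 4690469169/2116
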